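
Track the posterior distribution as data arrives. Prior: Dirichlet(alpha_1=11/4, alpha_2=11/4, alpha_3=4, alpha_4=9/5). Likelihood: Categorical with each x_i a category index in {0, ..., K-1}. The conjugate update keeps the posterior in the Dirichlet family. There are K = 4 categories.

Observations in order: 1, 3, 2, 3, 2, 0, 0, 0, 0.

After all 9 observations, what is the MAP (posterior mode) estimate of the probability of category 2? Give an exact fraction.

50/163

obs 1: x=1 → posterior Dirichlet(11/4, 15/4, 4, 9/5)
obs 2: x=3 → posterior Dirichlet(11/4, 15/4, 4, 14/5)
obs 3: x=2 → posterior Dirichlet(11/4, 15/4, 5, 14/5)
obs 4: x=3 → posterior Dirichlet(11/4, 15/4, 5, 19/5)
obs 5: x=2 → posterior Dirichlet(11/4, 15/4, 6, 19/5)
obs 6: x=0 → posterior Dirichlet(15/4, 15/4, 6, 19/5)
obs 7: x=0 → posterior Dirichlet(19/4, 15/4, 6, 19/5)
obs 8: x=0 → posterior Dirichlet(23/4, 15/4, 6, 19/5)
obs 9: x=0 → posterior Dirichlet(27/4, 15/4, 6, 19/5)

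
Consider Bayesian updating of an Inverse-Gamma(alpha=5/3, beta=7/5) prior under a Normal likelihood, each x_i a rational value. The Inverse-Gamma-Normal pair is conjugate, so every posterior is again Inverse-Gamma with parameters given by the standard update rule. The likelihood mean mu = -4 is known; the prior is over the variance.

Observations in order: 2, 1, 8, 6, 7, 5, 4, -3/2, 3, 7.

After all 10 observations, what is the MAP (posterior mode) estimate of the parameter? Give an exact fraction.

45003/920

obs 1: x=2 → posterior Inverse-Gamma(13/6, 97/5)
obs 2: x=1 → posterior Inverse-Gamma(8/3, 319/10)
obs 3: x=8 → posterior Inverse-Gamma(19/6, 1039/10)
obs 4: x=6 → posterior Inverse-Gamma(11/3, 1539/10)
obs 5: x=7 → posterior Inverse-Gamma(25/6, 1072/5)
obs 6: x=5 → posterior Inverse-Gamma(14/3, 2549/10)
obs 7: x=4 → posterior Inverse-Gamma(31/6, 2869/10)
obs 8: x=-3/2 → posterior Inverse-Gamma(17/3, 11601/40)
obs 9: x=3 → posterior Inverse-Gamma(37/6, 12581/40)
obs 10: x=7 → posterior Inverse-Gamma(20/3, 15001/40)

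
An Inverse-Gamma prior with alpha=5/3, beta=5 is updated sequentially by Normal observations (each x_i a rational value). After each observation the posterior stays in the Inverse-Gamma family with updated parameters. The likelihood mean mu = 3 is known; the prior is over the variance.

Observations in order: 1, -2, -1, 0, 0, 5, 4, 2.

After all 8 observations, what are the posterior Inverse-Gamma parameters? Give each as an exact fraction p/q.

alpha=17/3, beta=79/2

obs 1: x=1 → posterior Inverse-Gamma(13/6, 7)
obs 2: x=-2 → posterior Inverse-Gamma(8/3, 39/2)
obs 3: x=-1 → posterior Inverse-Gamma(19/6, 55/2)
obs 4: x=0 → posterior Inverse-Gamma(11/3, 32)
obs 5: x=0 → posterior Inverse-Gamma(25/6, 73/2)
obs 6: x=5 → posterior Inverse-Gamma(14/3, 77/2)
obs 7: x=4 → posterior Inverse-Gamma(31/6, 39)
obs 8: x=2 → posterior Inverse-Gamma(17/3, 79/2)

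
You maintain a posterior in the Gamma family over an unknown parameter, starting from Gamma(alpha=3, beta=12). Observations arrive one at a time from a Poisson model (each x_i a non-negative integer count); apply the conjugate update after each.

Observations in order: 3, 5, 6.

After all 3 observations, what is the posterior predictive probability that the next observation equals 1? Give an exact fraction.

1674944130706787109375/4722366482869645213696

obs 1: x=3 → posterior Gamma(6, 13)
obs 2: x=5 → posterior Gamma(11, 14)
obs 3: x=6 → posterior Gamma(17, 15)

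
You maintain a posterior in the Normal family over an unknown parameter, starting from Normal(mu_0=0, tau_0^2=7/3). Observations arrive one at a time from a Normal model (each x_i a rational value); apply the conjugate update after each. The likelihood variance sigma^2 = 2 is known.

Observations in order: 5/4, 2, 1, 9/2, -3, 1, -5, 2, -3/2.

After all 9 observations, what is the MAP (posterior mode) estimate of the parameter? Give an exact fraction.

21/92

obs 1: x=5/4 → posterior Normal(35/52, 14/13)
obs 2: x=2 → posterior Normal(91/80, 7/10)
obs 3: x=1 → posterior Normal(119/108, 14/27)
obs 4: x=9/2 → posterior Normal(245/136, 7/17)
obs 5: x=-3 → posterior Normal(161/164, 14/41)
obs 6: x=1 → posterior Normal(63/64, 7/24)
obs 7: x=-5 → posterior Normal(49/220, 14/55)
obs 8: x=2 → posterior Normal(105/248, 7/31)
obs 9: x=-3/2 → posterior Normal(21/92, 14/69)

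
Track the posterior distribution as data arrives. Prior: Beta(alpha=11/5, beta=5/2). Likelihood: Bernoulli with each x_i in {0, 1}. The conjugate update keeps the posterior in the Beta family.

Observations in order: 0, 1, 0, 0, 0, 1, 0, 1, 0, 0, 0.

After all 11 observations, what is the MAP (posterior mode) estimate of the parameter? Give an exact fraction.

obs 1: x=0 → posterior Beta(11/5, 7/2)
obs 2: x=1 → posterior Beta(16/5, 7/2)
obs 3: x=0 → posterior Beta(16/5, 9/2)
obs 4: x=0 → posterior Beta(16/5, 11/2)
obs 5: x=0 → posterior Beta(16/5, 13/2)
obs 6: x=1 → posterior Beta(21/5, 13/2)
obs 7: x=0 → posterior Beta(21/5, 15/2)
obs 8: x=1 → posterior Beta(26/5, 15/2)
obs 9: x=0 → posterior Beta(26/5, 17/2)
obs 10: x=0 → posterior Beta(26/5, 19/2)
obs 11: x=0 → posterior Beta(26/5, 21/2)

42/137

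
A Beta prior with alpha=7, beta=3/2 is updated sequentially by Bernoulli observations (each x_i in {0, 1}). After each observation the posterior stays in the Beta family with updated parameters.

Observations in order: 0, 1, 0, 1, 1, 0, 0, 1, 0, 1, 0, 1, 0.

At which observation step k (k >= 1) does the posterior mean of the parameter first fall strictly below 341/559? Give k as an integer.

obs 1: x=0 → posterior Beta(7, 5/2)
obs 2: x=1 → posterior Beta(8, 5/2)
obs 3: x=0 → posterior Beta(8, 7/2)
obs 4: x=1 → posterior Beta(9, 7/2)
obs 5: x=1 → posterior Beta(10, 7/2)
obs 6: x=0 → posterior Beta(10, 9/2)
obs 7: x=0 → posterior Beta(10, 11/2)
obs 8: x=1 → posterior Beta(11, 11/2)
obs 9: x=0 → posterior Beta(11, 13/2)
obs 10: x=1 → posterior Beta(12, 13/2)
obs 11: x=0 → posterior Beta(12, 15/2)
obs 12: x=1 → posterior Beta(13, 15/2)
obs 13: x=0 → posterior Beta(13, 17/2)

k = 13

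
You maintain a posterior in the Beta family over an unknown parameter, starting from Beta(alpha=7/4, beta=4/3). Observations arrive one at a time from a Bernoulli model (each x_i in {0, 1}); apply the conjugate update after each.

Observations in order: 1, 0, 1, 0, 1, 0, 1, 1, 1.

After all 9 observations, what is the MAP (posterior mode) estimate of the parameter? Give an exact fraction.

81/121

obs 1: x=1 → posterior Beta(11/4, 4/3)
obs 2: x=0 → posterior Beta(11/4, 7/3)
obs 3: x=1 → posterior Beta(15/4, 7/3)
obs 4: x=0 → posterior Beta(15/4, 10/3)
obs 5: x=1 → posterior Beta(19/4, 10/3)
obs 6: x=0 → posterior Beta(19/4, 13/3)
obs 7: x=1 → posterior Beta(23/4, 13/3)
obs 8: x=1 → posterior Beta(27/4, 13/3)
obs 9: x=1 → posterior Beta(31/4, 13/3)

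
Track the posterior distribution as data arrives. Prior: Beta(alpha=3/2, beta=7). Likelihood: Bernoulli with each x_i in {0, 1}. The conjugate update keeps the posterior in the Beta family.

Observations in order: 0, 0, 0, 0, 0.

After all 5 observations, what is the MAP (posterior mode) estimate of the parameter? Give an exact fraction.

obs 1: x=0 → posterior Beta(3/2, 8)
obs 2: x=0 → posterior Beta(3/2, 9)
obs 3: x=0 → posterior Beta(3/2, 10)
obs 4: x=0 → posterior Beta(3/2, 11)
obs 5: x=0 → posterior Beta(3/2, 12)

1/23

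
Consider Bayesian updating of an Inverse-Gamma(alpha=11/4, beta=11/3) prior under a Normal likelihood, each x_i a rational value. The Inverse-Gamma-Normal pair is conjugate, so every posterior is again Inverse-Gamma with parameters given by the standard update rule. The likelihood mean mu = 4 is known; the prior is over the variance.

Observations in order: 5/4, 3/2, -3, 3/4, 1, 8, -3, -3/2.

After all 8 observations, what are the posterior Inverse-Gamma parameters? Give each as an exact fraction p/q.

alpha=27/4, beta=4439/48

obs 1: x=5/4 → posterior Inverse-Gamma(13/4, 715/96)
obs 2: x=3/2 → posterior Inverse-Gamma(15/4, 1015/96)
obs 3: x=-3 → posterior Inverse-Gamma(17/4, 3367/96)
obs 4: x=3/4 → posterior Inverse-Gamma(19/4, 1937/48)
obs 5: x=1 → posterior Inverse-Gamma(21/4, 2153/48)
obs 6: x=8 → posterior Inverse-Gamma(23/4, 2537/48)
obs 7: x=-3 → posterior Inverse-Gamma(25/4, 3713/48)
obs 8: x=-3/2 → posterior Inverse-Gamma(27/4, 4439/48)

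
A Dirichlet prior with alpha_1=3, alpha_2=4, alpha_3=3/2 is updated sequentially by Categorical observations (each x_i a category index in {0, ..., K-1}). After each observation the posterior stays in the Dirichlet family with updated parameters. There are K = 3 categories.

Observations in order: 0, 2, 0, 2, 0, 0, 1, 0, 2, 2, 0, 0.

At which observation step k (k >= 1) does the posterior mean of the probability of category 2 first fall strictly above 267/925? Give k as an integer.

k = 10

obs 1: x=0 → posterior Dirichlet(4, 4, 3/2)
obs 2: x=2 → posterior Dirichlet(4, 4, 5/2)
obs 3: x=0 → posterior Dirichlet(5, 4, 5/2)
obs 4: x=2 → posterior Dirichlet(5, 4, 7/2)
obs 5: x=0 → posterior Dirichlet(6, 4, 7/2)
obs 6: x=0 → posterior Dirichlet(7, 4, 7/2)
obs 7: x=1 → posterior Dirichlet(7, 5, 7/2)
obs 8: x=0 → posterior Dirichlet(8, 5, 7/2)
obs 9: x=2 → posterior Dirichlet(8, 5, 9/2)
obs 10: x=2 → posterior Dirichlet(8, 5, 11/2)
obs 11: x=0 → posterior Dirichlet(9, 5, 11/2)
obs 12: x=0 → posterior Dirichlet(10, 5, 11/2)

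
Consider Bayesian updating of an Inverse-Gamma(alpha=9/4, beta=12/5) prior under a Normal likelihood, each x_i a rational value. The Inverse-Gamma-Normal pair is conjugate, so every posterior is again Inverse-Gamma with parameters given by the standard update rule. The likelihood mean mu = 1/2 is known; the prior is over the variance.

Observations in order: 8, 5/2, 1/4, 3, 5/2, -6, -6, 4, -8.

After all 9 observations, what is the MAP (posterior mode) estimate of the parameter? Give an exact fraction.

19549/1240

obs 1: x=8 → posterior Inverse-Gamma(11/4, 1221/40)
obs 2: x=5/2 → posterior Inverse-Gamma(13/4, 1301/40)
obs 3: x=1/4 → posterior Inverse-Gamma(15/4, 5209/160)
obs 4: x=3 → posterior Inverse-Gamma(17/4, 5709/160)
obs 5: x=5/2 → posterior Inverse-Gamma(19/4, 6029/160)
obs 6: x=-6 → posterior Inverse-Gamma(21/4, 9409/160)
obs 7: x=-6 → posterior Inverse-Gamma(23/4, 12789/160)
obs 8: x=4 → posterior Inverse-Gamma(25/4, 13769/160)
obs 9: x=-8 → posterior Inverse-Gamma(27/4, 19549/160)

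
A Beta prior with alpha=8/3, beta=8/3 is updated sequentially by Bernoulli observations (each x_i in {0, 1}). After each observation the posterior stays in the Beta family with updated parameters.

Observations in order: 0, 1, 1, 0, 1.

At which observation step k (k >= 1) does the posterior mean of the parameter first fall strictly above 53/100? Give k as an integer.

obs 1: x=0 → posterior Beta(8/3, 11/3)
obs 2: x=1 → posterior Beta(11/3, 11/3)
obs 3: x=1 → posterior Beta(14/3, 11/3)
obs 4: x=0 → posterior Beta(14/3, 14/3)
obs 5: x=1 → posterior Beta(17/3, 14/3)

k = 3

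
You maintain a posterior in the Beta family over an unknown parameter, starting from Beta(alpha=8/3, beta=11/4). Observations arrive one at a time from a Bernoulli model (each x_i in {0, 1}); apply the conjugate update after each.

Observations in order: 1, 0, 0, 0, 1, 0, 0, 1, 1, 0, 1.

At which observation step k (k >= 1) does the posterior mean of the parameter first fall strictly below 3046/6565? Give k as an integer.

k = 3

obs 1: x=1 → posterior Beta(11/3, 11/4)
obs 2: x=0 → posterior Beta(11/3, 15/4)
obs 3: x=0 → posterior Beta(11/3, 19/4)
obs 4: x=0 → posterior Beta(11/3, 23/4)
obs 5: x=1 → posterior Beta(14/3, 23/4)
obs 6: x=0 → posterior Beta(14/3, 27/4)
obs 7: x=0 → posterior Beta(14/3, 31/4)
obs 8: x=1 → posterior Beta(17/3, 31/4)
obs 9: x=1 → posterior Beta(20/3, 31/4)
obs 10: x=0 → posterior Beta(20/3, 35/4)
obs 11: x=1 → posterior Beta(23/3, 35/4)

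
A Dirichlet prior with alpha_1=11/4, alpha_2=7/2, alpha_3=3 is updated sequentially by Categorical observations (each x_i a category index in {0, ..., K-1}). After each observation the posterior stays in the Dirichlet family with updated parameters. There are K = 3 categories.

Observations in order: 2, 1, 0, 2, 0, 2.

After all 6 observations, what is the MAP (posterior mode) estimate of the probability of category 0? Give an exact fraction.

obs 1: x=2 → posterior Dirichlet(11/4, 7/2, 4)
obs 2: x=1 → posterior Dirichlet(11/4, 9/2, 4)
obs 3: x=0 → posterior Dirichlet(15/4, 9/2, 4)
obs 4: x=2 → posterior Dirichlet(15/4, 9/2, 5)
obs 5: x=0 → posterior Dirichlet(19/4, 9/2, 5)
obs 6: x=2 → posterior Dirichlet(19/4, 9/2, 6)

15/49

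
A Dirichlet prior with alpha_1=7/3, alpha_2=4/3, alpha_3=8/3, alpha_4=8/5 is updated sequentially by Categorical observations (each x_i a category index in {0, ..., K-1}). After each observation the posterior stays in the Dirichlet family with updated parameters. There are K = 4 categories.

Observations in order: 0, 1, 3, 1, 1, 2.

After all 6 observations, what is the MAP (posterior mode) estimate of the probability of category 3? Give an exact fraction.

obs 1: x=0 → posterior Dirichlet(10/3, 4/3, 8/3, 8/5)
obs 2: x=1 → posterior Dirichlet(10/3, 7/3, 8/3, 8/5)
obs 3: x=3 → posterior Dirichlet(10/3, 7/3, 8/3, 13/5)
obs 4: x=1 → posterior Dirichlet(10/3, 10/3, 8/3, 13/5)
obs 5: x=1 → posterior Dirichlet(10/3, 13/3, 8/3, 13/5)
obs 6: x=2 → posterior Dirichlet(10/3, 13/3, 11/3, 13/5)

24/149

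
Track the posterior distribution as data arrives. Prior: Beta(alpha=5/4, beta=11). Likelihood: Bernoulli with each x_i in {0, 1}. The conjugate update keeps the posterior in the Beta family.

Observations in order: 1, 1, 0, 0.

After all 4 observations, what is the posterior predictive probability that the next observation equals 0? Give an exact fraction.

4/5

obs 1: x=1 → posterior Beta(9/4, 11)
obs 2: x=1 → posterior Beta(13/4, 11)
obs 3: x=0 → posterior Beta(13/4, 12)
obs 4: x=0 → posterior Beta(13/4, 13)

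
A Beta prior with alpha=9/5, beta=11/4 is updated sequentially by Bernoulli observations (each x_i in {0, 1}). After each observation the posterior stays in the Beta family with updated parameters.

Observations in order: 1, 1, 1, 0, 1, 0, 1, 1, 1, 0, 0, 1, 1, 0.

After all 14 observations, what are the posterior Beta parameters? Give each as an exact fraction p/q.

alpha=54/5, beta=31/4

obs 1: x=1 → posterior Beta(14/5, 11/4)
obs 2: x=1 → posterior Beta(19/5, 11/4)
obs 3: x=1 → posterior Beta(24/5, 11/4)
obs 4: x=0 → posterior Beta(24/5, 15/4)
obs 5: x=1 → posterior Beta(29/5, 15/4)
obs 6: x=0 → posterior Beta(29/5, 19/4)
obs 7: x=1 → posterior Beta(34/5, 19/4)
obs 8: x=1 → posterior Beta(39/5, 19/4)
obs 9: x=1 → posterior Beta(44/5, 19/4)
obs 10: x=0 → posterior Beta(44/5, 23/4)
obs 11: x=0 → posterior Beta(44/5, 27/4)
obs 12: x=1 → posterior Beta(49/5, 27/4)
obs 13: x=1 → posterior Beta(54/5, 27/4)
obs 14: x=0 → posterior Beta(54/5, 31/4)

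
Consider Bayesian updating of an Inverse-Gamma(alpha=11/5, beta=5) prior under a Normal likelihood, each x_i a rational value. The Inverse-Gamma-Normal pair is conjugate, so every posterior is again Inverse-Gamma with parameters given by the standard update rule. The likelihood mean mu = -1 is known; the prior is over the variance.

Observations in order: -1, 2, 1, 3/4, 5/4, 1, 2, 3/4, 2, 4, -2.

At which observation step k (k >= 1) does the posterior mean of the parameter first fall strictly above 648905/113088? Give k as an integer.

obs 1: x=-1 → posterior Inverse-Gamma(27/10, 5)
obs 2: x=2 → posterior Inverse-Gamma(16/5, 19/2)
obs 3: x=1 → posterior Inverse-Gamma(37/10, 23/2)
obs 4: x=3/4 → posterior Inverse-Gamma(21/5, 417/32)
obs 5: x=5/4 → posterior Inverse-Gamma(47/10, 249/16)
obs 6: x=1 → posterior Inverse-Gamma(26/5, 281/16)
obs 7: x=2 → posterior Inverse-Gamma(57/10, 353/16)
obs 8: x=3/4 → posterior Inverse-Gamma(31/5, 755/32)
obs 9: x=2 → posterior Inverse-Gamma(67/10, 899/32)
obs 10: x=4 → posterior Inverse-Gamma(36/5, 1299/32)
obs 11: x=-2 → posterior Inverse-Gamma(77/10, 1315/32)

k = 10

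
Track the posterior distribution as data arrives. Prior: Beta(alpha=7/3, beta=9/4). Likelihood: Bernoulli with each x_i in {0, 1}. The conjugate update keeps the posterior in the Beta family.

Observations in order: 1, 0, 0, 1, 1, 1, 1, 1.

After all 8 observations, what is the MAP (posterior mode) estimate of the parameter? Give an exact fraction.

88/127

obs 1: x=1 → posterior Beta(10/3, 9/4)
obs 2: x=0 → posterior Beta(10/3, 13/4)
obs 3: x=0 → posterior Beta(10/3, 17/4)
obs 4: x=1 → posterior Beta(13/3, 17/4)
obs 5: x=1 → posterior Beta(16/3, 17/4)
obs 6: x=1 → posterior Beta(19/3, 17/4)
obs 7: x=1 → posterior Beta(22/3, 17/4)
obs 8: x=1 → posterior Beta(25/3, 17/4)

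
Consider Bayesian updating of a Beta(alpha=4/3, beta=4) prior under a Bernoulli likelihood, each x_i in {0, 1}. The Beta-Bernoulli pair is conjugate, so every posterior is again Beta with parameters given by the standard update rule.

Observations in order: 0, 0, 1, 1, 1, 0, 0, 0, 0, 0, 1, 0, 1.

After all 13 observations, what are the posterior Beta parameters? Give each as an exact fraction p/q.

alpha=19/3, beta=12

obs 1: x=0 → posterior Beta(4/3, 5)
obs 2: x=0 → posterior Beta(4/3, 6)
obs 3: x=1 → posterior Beta(7/3, 6)
obs 4: x=1 → posterior Beta(10/3, 6)
obs 5: x=1 → posterior Beta(13/3, 6)
obs 6: x=0 → posterior Beta(13/3, 7)
obs 7: x=0 → posterior Beta(13/3, 8)
obs 8: x=0 → posterior Beta(13/3, 9)
obs 9: x=0 → posterior Beta(13/3, 10)
obs 10: x=0 → posterior Beta(13/3, 11)
obs 11: x=1 → posterior Beta(16/3, 11)
obs 12: x=0 → posterior Beta(16/3, 12)
obs 13: x=1 → posterior Beta(19/3, 12)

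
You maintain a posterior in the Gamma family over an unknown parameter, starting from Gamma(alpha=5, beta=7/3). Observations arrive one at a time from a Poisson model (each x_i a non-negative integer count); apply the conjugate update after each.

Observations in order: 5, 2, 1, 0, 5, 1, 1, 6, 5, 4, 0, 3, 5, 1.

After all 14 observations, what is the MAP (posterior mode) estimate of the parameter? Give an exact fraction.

obs 1: x=5 → posterior Gamma(10, 10/3)
obs 2: x=2 → posterior Gamma(12, 13/3)
obs 3: x=1 → posterior Gamma(13, 16/3)
obs 4: x=0 → posterior Gamma(13, 19/3)
obs 5: x=5 → posterior Gamma(18, 22/3)
obs 6: x=1 → posterior Gamma(19, 25/3)
obs 7: x=1 → posterior Gamma(20, 28/3)
obs 8: x=6 → posterior Gamma(26, 31/3)
obs 9: x=5 → posterior Gamma(31, 34/3)
obs 10: x=4 → posterior Gamma(35, 37/3)
obs 11: x=0 → posterior Gamma(35, 40/3)
obs 12: x=3 → posterior Gamma(38, 43/3)
obs 13: x=5 → posterior Gamma(43, 46/3)
obs 14: x=1 → posterior Gamma(44, 49/3)

129/49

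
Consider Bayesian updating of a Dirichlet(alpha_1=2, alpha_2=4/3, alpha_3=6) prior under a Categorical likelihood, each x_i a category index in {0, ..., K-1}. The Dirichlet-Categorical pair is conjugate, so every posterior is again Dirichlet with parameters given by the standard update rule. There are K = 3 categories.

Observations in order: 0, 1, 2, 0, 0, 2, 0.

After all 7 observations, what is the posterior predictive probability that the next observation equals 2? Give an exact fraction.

obs 1: x=0 → posterior Dirichlet(3, 4/3, 6)
obs 2: x=1 → posterior Dirichlet(3, 7/3, 6)
obs 3: x=2 → posterior Dirichlet(3, 7/3, 7)
obs 4: x=0 → posterior Dirichlet(4, 7/3, 7)
obs 5: x=0 → posterior Dirichlet(5, 7/3, 7)
obs 6: x=2 → posterior Dirichlet(5, 7/3, 8)
obs 7: x=0 → posterior Dirichlet(6, 7/3, 8)

24/49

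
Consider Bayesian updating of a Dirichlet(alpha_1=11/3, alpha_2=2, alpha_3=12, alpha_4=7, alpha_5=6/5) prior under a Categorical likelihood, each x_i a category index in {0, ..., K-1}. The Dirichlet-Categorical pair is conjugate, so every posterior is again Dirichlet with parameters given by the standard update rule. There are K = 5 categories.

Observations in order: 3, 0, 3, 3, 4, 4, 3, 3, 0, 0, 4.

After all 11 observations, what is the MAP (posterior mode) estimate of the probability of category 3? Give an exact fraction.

165/478

obs 1: x=3 → posterior Dirichlet(11/3, 2, 12, 8, 6/5)
obs 2: x=0 → posterior Dirichlet(14/3, 2, 12, 8, 6/5)
obs 3: x=3 → posterior Dirichlet(14/3, 2, 12, 9, 6/5)
obs 4: x=3 → posterior Dirichlet(14/3, 2, 12, 10, 6/5)
obs 5: x=4 → posterior Dirichlet(14/3, 2, 12, 10, 11/5)
obs 6: x=4 → posterior Dirichlet(14/3, 2, 12, 10, 16/5)
obs 7: x=3 → posterior Dirichlet(14/3, 2, 12, 11, 16/5)
obs 8: x=3 → posterior Dirichlet(14/3, 2, 12, 12, 16/5)
obs 9: x=0 → posterior Dirichlet(17/3, 2, 12, 12, 16/5)
obs 10: x=0 → posterior Dirichlet(20/3, 2, 12, 12, 16/5)
obs 11: x=4 → posterior Dirichlet(20/3, 2, 12, 12, 21/5)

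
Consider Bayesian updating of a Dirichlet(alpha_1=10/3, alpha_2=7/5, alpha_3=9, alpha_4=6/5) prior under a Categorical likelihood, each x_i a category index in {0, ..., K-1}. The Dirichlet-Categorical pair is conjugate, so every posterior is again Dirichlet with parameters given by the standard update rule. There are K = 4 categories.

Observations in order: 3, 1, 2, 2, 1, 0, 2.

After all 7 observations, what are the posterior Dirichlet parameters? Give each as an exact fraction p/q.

obs 1: x=3 → posterior Dirichlet(10/3, 7/5, 9, 11/5)
obs 2: x=1 → posterior Dirichlet(10/3, 12/5, 9, 11/5)
obs 3: x=2 → posterior Dirichlet(10/3, 12/5, 10, 11/5)
obs 4: x=2 → posterior Dirichlet(10/3, 12/5, 11, 11/5)
obs 5: x=1 → posterior Dirichlet(10/3, 17/5, 11, 11/5)
obs 6: x=0 → posterior Dirichlet(13/3, 17/5, 11, 11/5)
obs 7: x=2 → posterior Dirichlet(13/3, 17/5, 12, 11/5)

alpha_1=13/3, alpha_2=17/5, alpha_3=12, alpha_4=11/5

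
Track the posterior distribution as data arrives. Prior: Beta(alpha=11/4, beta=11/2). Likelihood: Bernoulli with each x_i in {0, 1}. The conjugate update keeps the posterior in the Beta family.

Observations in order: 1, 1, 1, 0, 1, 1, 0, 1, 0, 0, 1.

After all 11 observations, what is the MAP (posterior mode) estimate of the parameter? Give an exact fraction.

obs 1: x=1 → posterior Beta(15/4, 11/2)
obs 2: x=1 → posterior Beta(19/4, 11/2)
obs 3: x=1 → posterior Beta(23/4, 11/2)
obs 4: x=0 → posterior Beta(23/4, 13/2)
obs 5: x=1 → posterior Beta(27/4, 13/2)
obs 6: x=1 → posterior Beta(31/4, 13/2)
obs 7: x=0 → posterior Beta(31/4, 15/2)
obs 8: x=1 → posterior Beta(35/4, 15/2)
obs 9: x=0 → posterior Beta(35/4, 17/2)
obs 10: x=0 → posterior Beta(35/4, 19/2)
obs 11: x=1 → posterior Beta(39/4, 19/2)

35/69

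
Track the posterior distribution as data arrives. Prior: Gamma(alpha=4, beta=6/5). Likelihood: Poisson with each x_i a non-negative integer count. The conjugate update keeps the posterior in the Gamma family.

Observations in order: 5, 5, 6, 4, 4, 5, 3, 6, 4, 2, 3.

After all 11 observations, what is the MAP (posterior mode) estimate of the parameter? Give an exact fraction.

250/61

obs 1: x=5 → posterior Gamma(9, 11/5)
obs 2: x=5 → posterior Gamma(14, 16/5)
obs 3: x=6 → posterior Gamma(20, 21/5)
obs 4: x=4 → posterior Gamma(24, 26/5)
obs 5: x=4 → posterior Gamma(28, 31/5)
obs 6: x=5 → posterior Gamma(33, 36/5)
obs 7: x=3 → posterior Gamma(36, 41/5)
obs 8: x=6 → posterior Gamma(42, 46/5)
obs 9: x=4 → posterior Gamma(46, 51/5)
obs 10: x=2 → posterior Gamma(48, 56/5)
obs 11: x=3 → posterior Gamma(51, 61/5)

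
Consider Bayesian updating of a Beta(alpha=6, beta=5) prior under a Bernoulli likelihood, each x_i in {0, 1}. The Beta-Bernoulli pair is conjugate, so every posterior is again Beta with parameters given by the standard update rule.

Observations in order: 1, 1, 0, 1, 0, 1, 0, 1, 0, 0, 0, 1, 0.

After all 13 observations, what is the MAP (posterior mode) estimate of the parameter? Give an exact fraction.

obs 1: x=1 → posterior Beta(7, 5)
obs 2: x=1 → posterior Beta(8, 5)
obs 3: x=0 → posterior Beta(8, 6)
obs 4: x=1 → posterior Beta(9, 6)
obs 5: x=0 → posterior Beta(9, 7)
obs 6: x=1 → posterior Beta(10, 7)
obs 7: x=0 → posterior Beta(10, 8)
obs 8: x=1 → posterior Beta(11, 8)
obs 9: x=0 → posterior Beta(11, 9)
obs 10: x=0 → posterior Beta(11, 10)
obs 11: x=0 → posterior Beta(11, 11)
obs 12: x=1 → posterior Beta(12, 11)
obs 13: x=0 → posterior Beta(12, 12)

1/2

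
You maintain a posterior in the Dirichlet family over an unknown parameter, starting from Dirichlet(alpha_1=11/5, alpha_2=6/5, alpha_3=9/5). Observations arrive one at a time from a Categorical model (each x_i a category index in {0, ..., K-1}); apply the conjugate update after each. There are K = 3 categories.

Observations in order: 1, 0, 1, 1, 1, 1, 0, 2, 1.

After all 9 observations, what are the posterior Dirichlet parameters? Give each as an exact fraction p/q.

alpha_1=21/5, alpha_2=36/5, alpha_3=14/5

obs 1: x=1 → posterior Dirichlet(11/5, 11/5, 9/5)
obs 2: x=0 → posterior Dirichlet(16/5, 11/5, 9/5)
obs 3: x=1 → posterior Dirichlet(16/5, 16/5, 9/5)
obs 4: x=1 → posterior Dirichlet(16/5, 21/5, 9/5)
obs 5: x=1 → posterior Dirichlet(16/5, 26/5, 9/5)
obs 6: x=1 → posterior Dirichlet(16/5, 31/5, 9/5)
obs 7: x=0 → posterior Dirichlet(21/5, 31/5, 9/5)
obs 8: x=2 → posterior Dirichlet(21/5, 31/5, 14/5)
obs 9: x=1 → posterior Dirichlet(21/5, 36/5, 14/5)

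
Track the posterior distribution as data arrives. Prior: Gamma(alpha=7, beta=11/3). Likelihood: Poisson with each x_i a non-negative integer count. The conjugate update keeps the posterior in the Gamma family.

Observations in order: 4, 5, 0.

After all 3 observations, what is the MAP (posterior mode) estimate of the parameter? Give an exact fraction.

9/4

obs 1: x=4 → posterior Gamma(11, 14/3)
obs 2: x=5 → posterior Gamma(16, 17/3)
obs 3: x=0 → posterior Gamma(16, 20/3)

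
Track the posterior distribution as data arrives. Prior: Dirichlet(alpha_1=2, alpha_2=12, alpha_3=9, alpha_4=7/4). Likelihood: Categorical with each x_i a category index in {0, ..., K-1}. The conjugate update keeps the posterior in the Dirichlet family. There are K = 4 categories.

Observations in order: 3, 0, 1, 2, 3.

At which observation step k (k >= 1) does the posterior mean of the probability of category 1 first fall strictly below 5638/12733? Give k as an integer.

k = 5

obs 1: x=3 → posterior Dirichlet(2, 12, 9, 11/4)
obs 2: x=0 → posterior Dirichlet(3, 12, 9, 11/4)
obs 3: x=1 → posterior Dirichlet(3, 13, 9, 11/4)
obs 4: x=2 → posterior Dirichlet(3, 13, 10, 11/4)
obs 5: x=3 → posterior Dirichlet(3, 13, 10, 15/4)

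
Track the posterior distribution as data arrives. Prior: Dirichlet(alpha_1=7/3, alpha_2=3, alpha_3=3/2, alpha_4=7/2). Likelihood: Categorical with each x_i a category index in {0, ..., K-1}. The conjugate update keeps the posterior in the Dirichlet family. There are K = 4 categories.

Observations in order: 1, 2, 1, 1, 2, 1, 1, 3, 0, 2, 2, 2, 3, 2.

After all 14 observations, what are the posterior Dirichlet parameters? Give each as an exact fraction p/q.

alpha_1=10/3, alpha_2=8, alpha_3=15/2, alpha_4=11/2

obs 1: x=1 → posterior Dirichlet(7/3, 4, 3/2, 7/2)
obs 2: x=2 → posterior Dirichlet(7/3, 4, 5/2, 7/2)
obs 3: x=1 → posterior Dirichlet(7/3, 5, 5/2, 7/2)
obs 4: x=1 → posterior Dirichlet(7/3, 6, 5/2, 7/2)
obs 5: x=2 → posterior Dirichlet(7/3, 6, 7/2, 7/2)
obs 6: x=1 → posterior Dirichlet(7/3, 7, 7/2, 7/2)
obs 7: x=1 → posterior Dirichlet(7/3, 8, 7/2, 7/2)
obs 8: x=3 → posterior Dirichlet(7/3, 8, 7/2, 9/2)
obs 9: x=0 → posterior Dirichlet(10/3, 8, 7/2, 9/2)
obs 10: x=2 → posterior Dirichlet(10/3, 8, 9/2, 9/2)
obs 11: x=2 → posterior Dirichlet(10/3, 8, 11/2, 9/2)
obs 12: x=2 → posterior Dirichlet(10/3, 8, 13/2, 9/2)
obs 13: x=3 → posterior Dirichlet(10/3, 8, 13/2, 11/2)
obs 14: x=2 → posterior Dirichlet(10/3, 8, 15/2, 11/2)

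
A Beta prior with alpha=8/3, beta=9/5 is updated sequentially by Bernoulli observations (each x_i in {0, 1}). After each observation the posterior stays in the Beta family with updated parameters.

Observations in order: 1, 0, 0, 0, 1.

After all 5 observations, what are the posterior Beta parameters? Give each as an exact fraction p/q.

alpha=14/3, beta=24/5

obs 1: x=1 → posterior Beta(11/3, 9/5)
obs 2: x=0 → posterior Beta(11/3, 14/5)
obs 3: x=0 → posterior Beta(11/3, 19/5)
obs 4: x=0 → posterior Beta(11/3, 24/5)
obs 5: x=1 → posterior Beta(14/3, 24/5)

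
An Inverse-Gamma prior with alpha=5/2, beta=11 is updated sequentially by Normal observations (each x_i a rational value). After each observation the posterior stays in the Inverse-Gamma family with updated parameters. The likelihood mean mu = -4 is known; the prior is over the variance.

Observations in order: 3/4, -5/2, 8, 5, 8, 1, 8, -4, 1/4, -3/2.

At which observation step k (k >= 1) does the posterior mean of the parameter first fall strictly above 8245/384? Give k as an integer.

obs 1: x=3/4 → posterior Inverse-Gamma(3, 713/32)
obs 2: x=-5/2 → posterior Inverse-Gamma(7/2, 749/32)
obs 3: x=8 → posterior Inverse-Gamma(4, 3053/32)
obs 4: x=5 → posterior Inverse-Gamma(9/2, 4349/32)
obs 5: x=8 → posterior Inverse-Gamma(5, 6653/32)
obs 6: x=1 → posterior Inverse-Gamma(11/2, 7053/32)
obs 7: x=8 → posterior Inverse-Gamma(6, 9357/32)
obs 8: x=-4 → posterior Inverse-Gamma(13/2, 9357/32)
obs 9: x=1/4 → posterior Inverse-Gamma(7, 4823/16)
obs 10: x=-3/2 → posterior Inverse-Gamma(15/2, 4873/16)

k = 3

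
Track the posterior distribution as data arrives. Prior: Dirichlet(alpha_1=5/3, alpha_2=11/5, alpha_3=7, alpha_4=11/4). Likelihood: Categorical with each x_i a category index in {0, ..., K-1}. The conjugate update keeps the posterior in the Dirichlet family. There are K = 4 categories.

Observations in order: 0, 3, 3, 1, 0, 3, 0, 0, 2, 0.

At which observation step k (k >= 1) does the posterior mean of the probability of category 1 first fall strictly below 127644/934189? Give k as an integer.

k = 3

obs 1: x=0 → posterior Dirichlet(8/3, 11/5, 7, 11/4)
obs 2: x=3 → posterior Dirichlet(8/3, 11/5, 7, 15/4)
obs 3: x=3 → posterior Dirichlet(8/3, 11/5, 7, 19/4)
obs 4: x=1 → posterior Dirichlet(8/3, 16/5, 7, 19/4)
obs 5: x=0 → posterior Dirichlet(11/3, 16/5, 7, 19/4)
obs 6: x=3 → posterior Dirichlet(11/3, 16/5, 7, 23/4)
obs 7: x=0 → posterior Dirichlet(14/3, 16/5, 7, 23/4)
obs 8: x=0 → posterior Dirichlet(17/3, 16/5, 7, 23/4)
obs 9: x=2 → posterior Dirichlet(17/3, 16/5, 8, 23/4)
obs 10: x=0 → posterior Dirichlet(20/3, 16/5, 8, 23/4)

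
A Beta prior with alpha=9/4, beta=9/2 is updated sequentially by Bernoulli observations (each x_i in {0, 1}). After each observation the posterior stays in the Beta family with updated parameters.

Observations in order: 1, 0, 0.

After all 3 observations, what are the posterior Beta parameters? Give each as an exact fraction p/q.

obs 1: x=1 → posterior Beta(13/4, 9/2)
obs 2: x=0 → posterior Beta(13/4, 11/2)
obs 3: x=0 → posterior Beta(13/4, 13/2)

alpha=13/4, beta=13/2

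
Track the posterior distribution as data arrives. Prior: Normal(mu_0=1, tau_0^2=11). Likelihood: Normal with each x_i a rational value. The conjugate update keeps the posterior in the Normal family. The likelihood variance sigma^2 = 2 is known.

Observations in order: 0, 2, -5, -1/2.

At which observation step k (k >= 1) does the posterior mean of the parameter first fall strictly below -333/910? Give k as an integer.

obs 1: x=0 → posterior Normal(2/13, 22/13)
obs 2: x=2 → posterior Normal(1, 11/12)
obs 3: x=-5 → posterior Normal(-31/35, 22/35)
obs 4: x=-1/2 → posterior Normal(-73/92, 11/23)

k = 3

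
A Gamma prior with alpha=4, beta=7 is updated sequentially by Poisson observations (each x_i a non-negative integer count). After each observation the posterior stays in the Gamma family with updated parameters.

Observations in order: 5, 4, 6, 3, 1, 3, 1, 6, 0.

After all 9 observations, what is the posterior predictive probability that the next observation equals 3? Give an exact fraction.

obs 1: x=5 → posterior Gamma(9, 8)
obs 2: x=4 → posterior Gamma(13, 9)
obs 3: x=6 → posterior Gamma(19, 10)
obs 4: x=3 → posterior Gamma(22, 11)
obs 5: x=1 → posterior Gamma(23, 12)
obs 6: x=3 → posterior Gamma(26, 13)
obs 7: x=1 → posterior Gamma(27, 14)
obs 8: x=6 → posterior Gamma(33, 15)
obs 9: x=0 → posterior Gamma(33, 16)

2096139380232980934934387581779692182568960/11633549665058175578832094238737833478284593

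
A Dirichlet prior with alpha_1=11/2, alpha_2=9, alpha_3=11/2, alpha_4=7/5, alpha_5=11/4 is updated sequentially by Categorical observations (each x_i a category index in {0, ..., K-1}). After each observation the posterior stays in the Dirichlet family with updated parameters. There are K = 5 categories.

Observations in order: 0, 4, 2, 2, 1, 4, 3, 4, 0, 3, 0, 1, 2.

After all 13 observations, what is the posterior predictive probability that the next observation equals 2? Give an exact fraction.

obs 1: x=0 → posterior Dirichlet(13/2, 9, 11/2, 7/5, 11/4)
obs 2: x=4 → posterior Dirichlet(13/2, 9, 11/2, 7/5, 15/4)
obs 3: x=2 → posterior Dirichlet(13/2, 9, 13/2, 7/5, 15/4)
obs 4: x=2 → posterior Dirichlet(13/2, 9, 15/2, 7/5, 15/4)
obs 5: x=1 → posterior Dirichlet(13/2, 10, 15/2, 7/5, 15/4)
obs 6: x=4 → posterior Dirichlet(13/2, 10, 15/2, 7/5, 19/4)
obs 7: x=3 → posterior Dirichlet(13/2, 10, 15/2, 12/5, 19/4)
obs 8: x=4 → posterior Dirichlet(13/2, 10, 15/2, 12/5, 23/4)
obs 9: x=0 → posterior Dirichlet(15/2, 10, 15/2, 12/5, 23/4)
obs 10: x=3 → posterior Dirichlet(15/2, 10, 15/2, 17/5, 23/4)
obs 11: x=0 → posterior Dirichlet(17/2, 10, 15/2, 17/5, 23/4)
obs 12: x=1 → posterior Dirichlet(17/2, 11, 15/2, 17/5, 23/4)
obs 13: x=2 → posterior Dirichlet(17/2, 11, 17/2, 17/5, 23/4)

170/743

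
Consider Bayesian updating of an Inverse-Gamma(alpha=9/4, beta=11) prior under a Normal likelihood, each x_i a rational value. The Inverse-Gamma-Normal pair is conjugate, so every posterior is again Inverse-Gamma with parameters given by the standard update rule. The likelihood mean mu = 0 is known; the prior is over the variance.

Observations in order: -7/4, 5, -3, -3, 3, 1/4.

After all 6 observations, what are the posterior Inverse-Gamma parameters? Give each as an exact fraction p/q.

obs 1: x=-7/4 → posterior Inverse-Gamma(11/4, 401/32)
obs 2: x=5 → posterior Inverse-Gamma(13/4, 801/32)
obs 3: x=-3 → posterior Inverse-Gamma(15/4, 945/32)
obs 4: x=-3 → posterior Inverse-Gamma(17/4, 1089/32)
obs 5: x=3 → posterior Inverse-Gamma(19/4, 1233/32)
obs 6: x=1/4 → posterior Inverse-Gamma(21/4, 617/16)

alpha=21/4, beta=617/16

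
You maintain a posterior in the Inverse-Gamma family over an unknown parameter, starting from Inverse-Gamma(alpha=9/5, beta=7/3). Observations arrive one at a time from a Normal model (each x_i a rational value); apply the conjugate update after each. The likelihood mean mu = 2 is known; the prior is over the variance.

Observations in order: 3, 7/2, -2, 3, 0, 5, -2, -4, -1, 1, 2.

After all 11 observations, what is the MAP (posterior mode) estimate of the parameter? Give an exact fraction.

obs 1: x=3 → posterior Inverse-Gamma(23/10, 17/6)
obs 2: x=7/2 → posterior Inverse-Gamma(14/5, 95/24)
obs 3: x=-2 → posterior Inverse-Gamma(33/10, 287/24)
obs 4: x=3 → posterior Inverse-Gamma(19/5, 299/24)
obs 5: x=0 → posterior Inverse-Gamma(43/10, 347/24)
obs 6: x=5 → posterior Inverse-Gamma(24/5, 455/24)
obs 7: x=-2 → posterior Inverse-Gamma(53/10, 647/24)
obs 8: x=-4 → posterior Inverse-Gamma(29/5, 1079/24)
obs 9: x=-1 → posterior Inverse-Gamma(63/10, 1187/24)
obs 10: x=1 → posterior Inverse-Gamma(34/5, 1199/24)
obs 11: x=2 → posterior Inverse-Gamma(73/10, 1199/24)

5995/996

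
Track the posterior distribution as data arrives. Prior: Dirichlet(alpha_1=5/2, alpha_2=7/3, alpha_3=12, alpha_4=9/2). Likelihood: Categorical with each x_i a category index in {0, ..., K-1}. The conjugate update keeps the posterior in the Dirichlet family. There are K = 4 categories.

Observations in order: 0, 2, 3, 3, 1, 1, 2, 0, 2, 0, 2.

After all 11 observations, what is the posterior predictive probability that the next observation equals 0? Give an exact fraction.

obs 1: x=0 → posterior Dirichlet(7/2, 7/3, 12, 9/2)
obs 2: x=2 → posterior Dirichlet(7/2, 7/3, 13, 9/2)
obs 3: x=3 → posterior Dirichlet(7/2, 7/3, 13, 11/2)
obs 4: x=3 → posterior Dirichlet(7/2, 7/3, 13, 13/2)
obs 5: x=1 → posterior Dirichlet(7/2, 10/3, 13, 13/2)
obs 6: x=1 → posterior Dirichlet(7/2, 13/3, 13, 13/2)
obs 7: x=2 → posterior Dirichlet(7/2, 13/3, 14, 13/2)
obs 8: x=0 → posterior Dirichlet(9/2, 13/3, 14, 13/2)
obs 9: x=2 → posterior Dirichlet(9/2, 13/3, 15, 13/2)
obs 10: x=0 → posterior Dirichlet(11/2, 13/3, 15, 13/2)
obs 11: x=2 → posterior Dirichlet(11/2, 13/3, 16, 13/2)

33/194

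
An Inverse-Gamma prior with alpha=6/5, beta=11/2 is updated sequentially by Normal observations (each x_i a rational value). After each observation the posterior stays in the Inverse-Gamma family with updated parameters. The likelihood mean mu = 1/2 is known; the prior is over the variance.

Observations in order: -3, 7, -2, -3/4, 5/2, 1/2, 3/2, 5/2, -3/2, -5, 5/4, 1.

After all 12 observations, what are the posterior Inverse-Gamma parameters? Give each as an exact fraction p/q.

obs 1: x=-3 → posterior Inverse-Gamma(17/10, 93/8)
obs 2: x=7 → posterior Inverse-Gamma(11/5, 131/4)
obs 3: x=-2 → posterior Inverse-Gamma(27/10, 287/8)
obs 4: x=-3/4 → posterior Inverse-Gamma(16/5, 1173/32)
obs 5: x=5/2 → posterior Inverse-Gamma(37/10, 1237/32)
obs 6: x=1/2 → posterior Inverse-Gamma(21/5, 1237/32)
obs 7: x=3/2 → posterior Inverse-Gamma(47/10, 1253/32)
obs 8: x=5/2 → posterior Inverse-Gamma(26/5, 1317/32)
obs 9: x=-3/2 → posterior Inverse-Gamma(57/10, 1381/32)
obs 10: x=-5 → posterior Inverse-Gamma(31/5, 1865/32)
obs 11: x=5/4 → posterior Inverse-Gamma(67/10, 937/16)
obs 12: x=1 → posterior Inverse-Gamma(36/5, 939/16)

alpha=36/5, beta=939/16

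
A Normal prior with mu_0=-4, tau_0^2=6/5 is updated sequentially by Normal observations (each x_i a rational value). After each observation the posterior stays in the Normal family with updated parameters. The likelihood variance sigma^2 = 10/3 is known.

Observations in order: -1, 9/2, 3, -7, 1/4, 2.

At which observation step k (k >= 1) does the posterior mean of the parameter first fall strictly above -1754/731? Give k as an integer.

k = 2

obs 1: x=-1 → posterior Normal(-109/34, 15/17)
obs 2: x=9/2 → posterior Normal(-137/86, 30/43)
obs 3: x=3 → posterior Normal(-83/104, 15/26)
obs 4: x=-7 → posterior Normal(-209/122, 30/61)
obs 5: x=1/4 → posterior Normal(-409/280, 3/7)
obs 6: x=2 → posterior Normal(-337/316, 30/79)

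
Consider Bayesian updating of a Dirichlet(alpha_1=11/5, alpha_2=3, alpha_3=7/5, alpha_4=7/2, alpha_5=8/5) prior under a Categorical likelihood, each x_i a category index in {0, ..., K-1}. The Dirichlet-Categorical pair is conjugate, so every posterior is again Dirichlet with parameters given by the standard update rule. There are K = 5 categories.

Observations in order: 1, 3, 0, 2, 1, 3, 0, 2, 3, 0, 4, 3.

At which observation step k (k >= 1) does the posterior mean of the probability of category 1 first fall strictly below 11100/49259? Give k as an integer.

obs 1: x=1 → posterior Dirichlet(11/5, 4, 7/5, 7/2, 8/5)
obs 2: x=3 → posterior Dirichlet(11/5, 4, 7/5, 9/2, 8/5)
obs 3: x=0 → posterior Dirichlet(16/5, 4, 7/5, 9/2, 8/5)
obs 4: x=2 → posterior Dirichlet(16/5, 4, 12/5, 9/2, 8/5)
obs 5: x=1 → posterior Dirichlet(16/5, 5, 12/5, 9/2, 8/5)
obs 6: x=3 → posterior Dirichlet(16/5, 5, 12/5, 11/2, 8/5)
obs 7: x=0 → posterior Dirichlet(21/5, 5, 12/5, 11/2, 8/5)
obs 8: x=2 → posterior Dirichlet(21/5, 5, 17/5, 11/2, 8/5)
obs 9: x=3 → posterior Dirichlet(21/5, 5, 17/5, 13/2, 8/5)
obs 10: x=0 → posterior Dirichlet(26/5, 5, 17/5, 13/2, 8/5)
obs 11: x=4 → posterior Dirichlet(26/5, 5, 17/5, 13/2, 13/5)
obs 12: x=3 → posterior Dirichlet(26/5, 5, 17/5, 15/2, 13/5)

k = 11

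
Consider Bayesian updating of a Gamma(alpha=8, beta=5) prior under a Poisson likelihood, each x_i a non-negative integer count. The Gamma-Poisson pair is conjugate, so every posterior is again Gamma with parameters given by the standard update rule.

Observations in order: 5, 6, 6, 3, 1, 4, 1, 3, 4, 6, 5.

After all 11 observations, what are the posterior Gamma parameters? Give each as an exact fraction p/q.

obs 1: x=5 → posterior Gamma(13, 6)
obs 2: x=6 → posterior Gamma(19, 7)
obs 3: x=6 → posterior Gamma(25, 8)
obs 4: x=3 → posterior Gamma(28, 9)
obs 5: x=1 → posterior Gamma(29, 10)
obs 6: x=4 → posterior Gamma(33, 11)
obs 7: x=1 → posterior Gamma(34, 12)
obs 8: x=3 → posterior Gamma(37, 13)
obs 9: x=4 → posterior Gamma(41, 14)
obs 10: x=6 → posterior Gamma(47, 15)
obs 11: x=5 → posterior Gamma(52, 16)

alpha=52, beta=16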